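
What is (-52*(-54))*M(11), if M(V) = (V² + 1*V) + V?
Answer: 401544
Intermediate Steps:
M(V) = V² + 2*V (M(V) = (V² + V) + V = (V + V²) + V = V² + 2*V)
(-52*(-54))*M(11) = (-52*(-54))*(11*(2 + 11)) = 2808*(11*13) = 2808*143 = 401544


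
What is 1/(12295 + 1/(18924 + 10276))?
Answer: 29200/359014001 ≈ 8.1334e-5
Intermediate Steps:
1/(12295 + 1/(18924 + 10276)) = 1/(12295 + 1/29200) = 1/(359014001/29200) = 29200/359014001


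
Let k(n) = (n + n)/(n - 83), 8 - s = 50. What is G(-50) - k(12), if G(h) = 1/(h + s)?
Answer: 2137/6532 ≈ 0.32716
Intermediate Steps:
s = -42 (s = 8 - 1*50 = 8 - 50 = -42)
k(n) = 2*n/(-83 + n) (k(n) = (2*n)/(-83 + n) = 2*n/(-83 + n))
G(h) = 1/(-42 + h) (G(h) = 1/(h - 42) = 1/(-42 + h))
G(-50) - k(12) = 1/(-42 - 50) - 2*12/(-83 + 12) = 1/(-92) - 2*12/(-71) = -1/92 - 2*12*(-1)/71 = -1/92 - 1*(-24/71) = -1/92 + 24/71 = 2137/6532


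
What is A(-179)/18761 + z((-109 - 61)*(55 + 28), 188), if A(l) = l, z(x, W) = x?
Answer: -264717889/18761 ≈ -14110.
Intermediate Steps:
A(-179)/18761 + z((-109 - 61)*(55 + 28), 188) = -179/18761 + (-109 - 61)*(55 + 28) = -179*1/18761 - 170*83 = -179/18761 - 14110 = -264717889/18761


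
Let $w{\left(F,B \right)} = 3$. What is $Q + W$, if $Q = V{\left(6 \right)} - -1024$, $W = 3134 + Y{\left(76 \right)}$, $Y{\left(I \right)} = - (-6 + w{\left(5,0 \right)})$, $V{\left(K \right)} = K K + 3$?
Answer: $4200$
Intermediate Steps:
$V{\left(K \right)} = 3 + K^{2}$ ($V{\left(K \right)} = K^{2} + 3 = 3 + K^{2}$)
$Y{\left(I \right)} = 3$ ($Y{\left(I \right)} = - (-6 + 3) = \left(-1\right) \left(-3\right) = 3$)
$W = 3137$ ($W = 3134 + 3 = 3137$)
$Q = 1063$ ($Q = \left(3 + 6^{2}\right) - -1024 = \left(3 + 36\right) + 1024 = 39 + 1024 = 1063$)
$Q + W = 1063 + 3137 = 4200$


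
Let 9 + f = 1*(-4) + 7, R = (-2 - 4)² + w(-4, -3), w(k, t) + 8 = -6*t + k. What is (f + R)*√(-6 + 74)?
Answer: 72*√17 ≈ 296.86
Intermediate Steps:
w(k, t) = -8 + k - 6*t (w(k, t) = -8 + (-6*t + k) = -8 + (k - 6*t) = -8 + k - 6*t)
R = 42 (R = (-2 - 4)² + (-8 - 4 - 6*(-3)) = (-6)² + (-8 - 4 + 18) = 36 + 6 = 42)
f = -6 (f = -9 + (1*(-4) + 7) = -9 + (-4 + 7) = -9 + 3 = -6)
(f + R)*√(-6 + 74) = (-6 + 42)*√(-6 + 74) = 36*√68 = 36*(2*√17) = 72*√17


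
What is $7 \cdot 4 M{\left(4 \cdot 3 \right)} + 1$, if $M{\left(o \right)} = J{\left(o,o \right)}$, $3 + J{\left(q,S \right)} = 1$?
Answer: $-55$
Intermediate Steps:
$J{\left(q,S \right)} = -2$ ($J{\left(q,S \right)} = -3 + 1 = -2$)
$M{\left(o \right)} = -2$
$7 \cdot 4 M{\left(4 \cdot 3 \right)} + 1 = 7 \cdot 4 \left(-2\right) + 1 = 28 \left(-2\right) + 1 = -56 + 1 = -55$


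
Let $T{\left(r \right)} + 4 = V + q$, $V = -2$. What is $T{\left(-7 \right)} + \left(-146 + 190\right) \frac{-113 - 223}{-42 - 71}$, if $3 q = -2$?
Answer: $\frac{42092}{339} \approx 124.17$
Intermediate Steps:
$q = - \frac{2}{3}$ ($q = \frac{1}{3} \left(-2\right) = - \frac{2}{3} \approx -0.66667$)
$T{\left(r \right)} = - \frac{20}{3}$ ($T{\left(r \right)} = -4 - \frac{8}{3} = - \frac{20}{3}$)
$T{\left(-7 \right)} + \left(-146 + 190\right) \frac{-113 - 223}{-42 - 71} = - \frac{20}{3} + \left(-146 + 190\right) \frac{-113 - 223}{-42 - 71} = - \frac{20}{3} + 44 \left(- \frac{336}{-113}\right) = - \frac{20}{3} + 44 \left(\left(-336\right) \left(- \frac{1}{113}\right)\right) = - \frac{20}{3} + 44 \cdot \frac{336}{113} = - \frac{20}{3} + \frac{14784}{113} = \frac{42092}{339}$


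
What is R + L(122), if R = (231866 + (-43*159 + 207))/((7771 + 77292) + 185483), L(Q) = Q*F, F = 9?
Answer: 148642372/135273 ≈ 1098.8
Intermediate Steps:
L(Q) = 9*Q (L(Q) = Q*9 = 9*Q)
R = 112618/135273 (R = (231866 + (-6837 + 207))/(85063 + 185483) = (231866 - 6630)/270546 = 225236*(1/270546) = 112618/135273 ≈ 0.83252)
R + L(122) = 112618/135273 + 9*122 = 112618/135273 + 1098 = 148642372/135273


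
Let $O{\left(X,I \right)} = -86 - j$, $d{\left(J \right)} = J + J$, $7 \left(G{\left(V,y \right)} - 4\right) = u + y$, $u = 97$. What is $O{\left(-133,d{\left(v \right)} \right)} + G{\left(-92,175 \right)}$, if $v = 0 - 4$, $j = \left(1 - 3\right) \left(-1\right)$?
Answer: $- \frac{316}{7} \approx -45.143$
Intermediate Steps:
$j = 2$ ($j = \left(-2\right) \left(-1\right) = 2$)
$G{\left(V,y \right)} = \frac{125}{7} + \frac{y}{7}$ ($G{\left(V,y \right)} = 4 + \frac{97 + y}{7} = 4 + \left(\frac{97}{7} + \frac{y}{7}\right) = \frac{125}{7} + \frac{y}{7}$)
$v = -4$
$d{\left(J \right)} = 2 J$
$O{\left(X,I \right)} = -88$ ($O{\left(X,I \right)} = -86 - 2 = -88$)
$O{\left(-133,d{\left(v \right)} \right)} + G{\left(-92,175 \right)} = -88 + \left(\frac{125}{7} + \frac{1}{7} \cdot 175\right) = -88 + \left(\frac{125}{7} + 25\right) = -88 + \frac{300}{7} = - \frac{316}{7}$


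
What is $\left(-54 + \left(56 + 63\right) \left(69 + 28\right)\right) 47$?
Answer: $539983$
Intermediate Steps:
$\left(-54 + \left(56 + 63\right) \left(69 + 28\right)\right) 47 = \left(-54 + 119 \cdot 97\right) 47 = \left(-54 + 11543\right) 47 = 11489 \cdot 47 = 539983$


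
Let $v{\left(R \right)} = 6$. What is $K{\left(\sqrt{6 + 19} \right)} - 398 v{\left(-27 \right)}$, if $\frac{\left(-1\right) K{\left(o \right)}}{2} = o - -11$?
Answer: $-2420$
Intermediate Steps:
$K{\left(o \right)} = -22 - 2 o$ ($K{\left(o \right)} = - 2 \left(o - -11\right) = - 2 \left(o + 11\right) = - 2 \left(11 + o\right) = -22 - 2 o$)
$K{\left(\sqrt{6 + 19} \right)} - 398 v{\left(-27 \right)} = \left(-22 - 2 \sqrt{6 + 19}\right) - 2388 = \left(-22 - 2 \sqrt{25}\right) - 2388 = \left(-22 - 10\right) - 2388 = -32 - 2388 = -2420$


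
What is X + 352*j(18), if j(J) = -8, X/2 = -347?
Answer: -3510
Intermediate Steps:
X = -694 (X = 2*(-347) = -694)
X + 352*j(18) = -694 + 352*(-8) = -694 - 2816 = -3510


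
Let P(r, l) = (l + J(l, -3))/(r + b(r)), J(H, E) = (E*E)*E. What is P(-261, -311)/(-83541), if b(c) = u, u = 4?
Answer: -338/21470037 ≈ -1.5743e-5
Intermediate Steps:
J(H, E) = E³ (J(H, E) = E²*E = E³)
b(c) = 4
P(r, l) = (-27 + l)/(4 + r) (P(r, l) = (l + (-3)³)/(r + 4) = (l - 27)/(4 + r) = (-27 + l)/(4 + r))
P(-261, -311)/(-83541) = ((-27 - 311)/(4 - 261))/(-83541) = (-338/(-257))*(-1/83541) = -1/257*(-338)*(-1/83541) = (338/257)*(-1/83541) = -338/21470037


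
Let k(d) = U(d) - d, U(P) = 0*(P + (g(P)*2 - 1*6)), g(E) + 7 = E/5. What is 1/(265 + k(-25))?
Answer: 1/290 ≈ 0.0034483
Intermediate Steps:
g(E) = -7 + E/5
U(P) = 0 (U(P) = 0*(P + ((-7 + P/5)*2 - 1*6)) = 0*(P + ((-14 + 2*P/5) - 6)) = 0*(P + (-20 + 2*P/5)) = 0*(-20 + 7*P/5) = 0)
k(d) = -d (k(d) = 0 - d = -d)
1/(265 + k(-25)) = 1/(265 - 1*(-25)) = 1/(265 + 25) = 1/290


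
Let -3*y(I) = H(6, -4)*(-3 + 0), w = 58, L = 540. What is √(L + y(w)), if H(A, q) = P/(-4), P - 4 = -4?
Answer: 6*√15 ≈ 23.238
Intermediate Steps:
P = 0 (P = 4 - 4 = 0)
H(A, q) = 0 (H(A, q) = 0/(-4) = 0*(-¼) = 0)
y(I) = 0 (y(I) = -0*(-3 + 0) = -0*(-3) = -⅓*0 = 0)
√(L + y(w)) = √(540 + 0) = √540 = 6*√15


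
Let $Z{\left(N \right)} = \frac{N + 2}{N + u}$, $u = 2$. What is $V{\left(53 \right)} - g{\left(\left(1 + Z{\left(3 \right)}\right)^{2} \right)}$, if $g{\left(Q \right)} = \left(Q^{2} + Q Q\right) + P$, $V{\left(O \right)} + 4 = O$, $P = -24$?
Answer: $41$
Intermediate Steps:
$V{\left(O \right)} = -4 + O$
$Z{\left(N \right)} = 1$ ($Z{\left(N \right)} = \frac{N + 2}{N + 2} = \frac{2 + N}{2 + N} = 1$)
$g{\left(Q \right)} = -24 + 2 Q^{2}$ ($g{\left(Q \right)} = \left(Q^{2} + Q Q\right) - 24 = \left(Q^{2} + Q^{2}\right) - 24 = 2 Q^{2} - 24 = -24 + 2 Q^{2}$)
$V{\left(53 \right)} - g{\left(\left(1 + Z{\left(3 \right)}\right)^{2} \right)} = \left(-4 + 53\right) - \left(-24 + 2 \left(\left(1 + 1\right)^{2}\right)^{2}\right) = 49 - \left(-24 + 2 \left(2^{2}\right)^{2}\right) = 49 - \left(-24 + 2 \cdot 4^{2}\right) = 49 - \left(-24 + 2 \cdot 16\right) = 49 - \left(-24 + 32\right) = 49 - 8 = 41$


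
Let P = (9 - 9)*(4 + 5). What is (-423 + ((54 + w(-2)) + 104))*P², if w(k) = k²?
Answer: 0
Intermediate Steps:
P = 0 (P = 0*9 = 0)
(-423 + ((54 + w(-2)) + 104))*P² = (-423 + ((54 + (-2)²) + 104))*0² = (-423 + ((54 + 4) + 104))*0 = (-423 + (58 + 104))*0 = (-423 + 162)*0 = -261*0 = 0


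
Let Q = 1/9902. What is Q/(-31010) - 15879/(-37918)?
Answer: 2437910949331/5821569878180 ≈ 0.41877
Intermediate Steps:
Q = 1/9902 ≈ 0.00010099
Q/(-31010) - 15879/(-37918) = (1/9902)/(-31010) - 15879/(-37918) = (1/9902)*(-1/31010) - 15879*(-1/37918) = -1/307061020 + 15879/37918 = 2437910949331/5821569878180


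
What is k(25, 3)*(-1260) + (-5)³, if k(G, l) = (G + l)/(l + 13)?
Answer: -2330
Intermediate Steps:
k(G, l) = (G + l)/(13 + l)
k(25, 3)*(-1260) + (-5)³ = ((25 + 3)/(13 + 3))*(-1260) + (-5)³ = (28/16)*(-1260) - 125 = ((1/16)*28)*(-1260) - 125 = (7/4)*(-1260) - 125 = -2205 - 125 = -2330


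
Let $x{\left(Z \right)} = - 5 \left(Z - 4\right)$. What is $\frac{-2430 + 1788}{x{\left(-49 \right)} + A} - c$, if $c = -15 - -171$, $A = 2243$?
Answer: $- \frac{65315}{418} \approx -156.26$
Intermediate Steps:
$x{\left(Z \right)} = 20 - 5 Z$ ($x{\left(Z \right)} = - 5 \left(-4 + Z\right) = 20 - 5 Z$)
$c = 156$ ($c = -15 + 171 = 156$)
$\frac{-2430 + 1788}{x{\left(-49 \right)} + A} - c = \frac{-2430 + 1788}{\left(20 - -245\right) + 2243} - 156 = - \frac{642}{\left(20 + 245\right) + 2243} - 156 = - \frac{642}{265 + 2243} - 156 = - \frac{642}{2508} - 156 = \left(-642\right) \frac{1}{2508} - 156 = - \frac{107}{418} - 156 = - \frac{65315}{418}$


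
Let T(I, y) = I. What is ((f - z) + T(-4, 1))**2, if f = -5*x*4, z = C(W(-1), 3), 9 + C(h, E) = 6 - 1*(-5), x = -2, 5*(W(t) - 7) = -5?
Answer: 1156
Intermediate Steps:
W(t) = 6 (W(t) = 7 + (1/5)*(-5) = 7 - 1 = 6)
C(h, E) = 2 (C(h, E) = -9 + (6 - 1*(-5)) = -9 + (6 + 5) = -9 + 11 = 2)
z = 2
f = 40 (f = -5*(-2)*4 = 10*4 = 40)
((f - z) + T(-4, 1))**2 = ((40 - 1*2) - 4)**2 = ((40 - 2) - 4)**2 = (38 - 4)**2 = 34**2 = 1156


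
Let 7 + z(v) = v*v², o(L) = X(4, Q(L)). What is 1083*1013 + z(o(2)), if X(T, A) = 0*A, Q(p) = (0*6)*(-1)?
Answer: 1097072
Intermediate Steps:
Q(p) = 0 (Q(p) = 0*(-1) = 0)
X(T, A) = 0
o(L) = 0
z(v) = -7 + v³ (z(v) = -7 + v*v² = -7 + v³)
1083*1013 + z(o(2)) = 1083*1013 + (-7 + 0³) = 1097079 + (-7 + 0) = 1097079 - 7 = 1097072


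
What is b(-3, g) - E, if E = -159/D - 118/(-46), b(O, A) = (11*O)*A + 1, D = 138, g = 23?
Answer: -34933/46 ≈ -759.41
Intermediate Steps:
b(O, A) = 1 + 11*A*O (b(O, A) = 11*A*O + 1 = 1 + 11*A*O)
E = 65/46 (E = -159/138 - 118/(-46) = -159*1/138 - 118*(-1/46) = -53/46 + 59/23 = 65/46 ≈ 1.4130)
b(-3, g) - E = (1 + 11*23*(-3)) - 1*65/46 = (1 - 759) - 65/46 = -758 - 65/46 = -34933/46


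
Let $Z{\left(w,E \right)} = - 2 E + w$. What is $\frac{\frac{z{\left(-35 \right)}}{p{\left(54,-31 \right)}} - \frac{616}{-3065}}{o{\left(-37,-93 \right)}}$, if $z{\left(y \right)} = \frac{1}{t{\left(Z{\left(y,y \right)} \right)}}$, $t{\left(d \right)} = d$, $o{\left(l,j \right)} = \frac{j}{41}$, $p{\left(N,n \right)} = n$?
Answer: $- \frac{1818473}{20618255} \approx -0.088197$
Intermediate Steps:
$Z{\left(w,E \right)} = w - 2 E$
$o{\left(l,j \right)} = \frac{j}{41}$ ($o{\left(l,j \right)} = j \frac{1}{41} = \frac{j}{41}$)
$z{\left(y \right)} = - \frac{1}{y}$ ($z{\left(y \right)} = \frac{1}{y - 2 y} = \frac{1}{\left(-1\right) y} = - \frac{1}{y}$)
$\frac{\frac{z{\left(-35 \right)}}{p{\left(54,-31 \right)}} - \frac{616}{-3065}}{o{\left(-37,-93 \right)}} = \frac{\frac{\left(-1\right) \frac{1}{-35}}{-31} - \frac{616}{-3065}}{\frac{1}{41} \left(-93\right)} = \frac{\left(-1\right) \left(- \frac{1}{35}\right) \left(- \frac{1}{31}\right) - - \frac{616}{3065}}{- \frac{93}{41}} = \left(\frac{1}{35} \left(- \frac{1}{31}\right) + \frac{616}{3065}\right) \left(- \frac{41}{93}\right) = \left(- \frac{1}{1085} + \frac{616}{3065}\right) \left(- \frac{41}{93}\right) = \frac{133059}{665105} \left(- \frac{41}{93}\right) = - \frac{1818473}{20618255}$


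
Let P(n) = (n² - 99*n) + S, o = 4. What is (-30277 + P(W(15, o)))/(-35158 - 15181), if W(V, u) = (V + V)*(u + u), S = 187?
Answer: -3750/50339 ≈ -0.074495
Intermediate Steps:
W(V, u) = 4*V*u (W(V, u) = (2*V)*(2*u) = 4*V*u)
P(n) = 187 + n² - 99*n (P(n) = (n² - 99*n) + 187 = 187 + n² - 99*n)
(-30277 + P(W(15, o)))/(-35158 - 15181) = (-30277 + (187 + (4*15*4)² - 396*15*4))/(-35158 - 15181) = (-30277 + (187 + 240² - 99*240))/(-50339) = (-30277 + (187 + 57600 - 23760))*(-1/50339) = (-30277 + 34027)*(-1/50339) = 3750*(-1/50339) = -3750/50339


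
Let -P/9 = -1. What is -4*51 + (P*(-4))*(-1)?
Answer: -168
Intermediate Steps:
P = 9 (P = -9*(-1) = 9)
-4*51 + (P*(-4))*(-1) = -4*51 + (9*(-4))*(-1) = -204 - 36*(-1) = -204 + 36 = -168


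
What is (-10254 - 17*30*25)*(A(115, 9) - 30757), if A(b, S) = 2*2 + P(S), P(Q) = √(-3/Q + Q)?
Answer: 707442012 - 7668*√78 ≈ 7.0737e+8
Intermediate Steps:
P(Q) = √(Q - 3/Q)
A(b, S) = 4 + √(S - 3/S) (A(b, S) = 2*2 + √(S - 3/S) = 4 + √(S - 3/S))
(-10254 - 17*30*25)*(A(115, 9) - 30757) = (-10254 - 17*30*25)*((4 + √(9 - 3/9)) - 30757) = (-10254 - 510*25)*((4 + √(9 - 3*⅑)) - 30757) = (-10254 - 12750)*((4 + √(9 - ⅓)) - 30757) = -23004*((4 + √(26/3)) - 30757) = -23004*((4 + √78/3) - 30757) = -23004*(-30753 + √78/3) = 707442012 - 7668*√78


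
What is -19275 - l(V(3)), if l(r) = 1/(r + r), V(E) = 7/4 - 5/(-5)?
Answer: -212027/11 ≈ -19275.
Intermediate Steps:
V(E) = 11/4 (V(E) = 7*(¼) - 5*(-⅕) = 7/4 + 1 = 11/4)
l(r) = 1/(2*r)
-19275 - l(V(3)) = -19275 - 1/(2*11/4) = -19275 - 4/(2*11) = -19275 - 1*2/11 = -19275 - 2/11 = -212027/11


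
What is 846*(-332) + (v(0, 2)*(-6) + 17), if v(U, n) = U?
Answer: -280855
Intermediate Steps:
846*(-332) + (v(0, 2)*(-6) + 17) = 846*(-332) + (0*(-6) + 17) = -280872 + (0 + 17) = -280872 + 17 = -280855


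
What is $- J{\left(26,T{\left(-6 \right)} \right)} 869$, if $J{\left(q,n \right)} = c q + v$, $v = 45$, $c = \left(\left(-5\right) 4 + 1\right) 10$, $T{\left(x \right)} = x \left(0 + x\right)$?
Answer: $4253755$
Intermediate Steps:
$T{\left(x \right)} = x^{2}$ ($T{\left(x \right)} = x x = x^{2}$)
$c = -190$ ($c = \left(-20 + 1\right) 10 = \left(-19\right) 10 = -190$)
$J{\left(q,n \right)} = 45 - 190 q$ ($J{\left(q,n \right)} = - 190 q + 45 = 45 - 190 q$)
$- J{\left(26,T{\left(-6 \right)} \right)} 869 = - \left(45 - 4940\right) 869 = - \left(-4895\right) 869 = \left(-1\right) \left(-4253755\right) = 4253755$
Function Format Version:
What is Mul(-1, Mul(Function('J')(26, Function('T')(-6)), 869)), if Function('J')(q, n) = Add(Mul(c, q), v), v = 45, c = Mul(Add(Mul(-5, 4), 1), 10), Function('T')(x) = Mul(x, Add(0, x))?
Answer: 4253755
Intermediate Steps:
Function('T')(x) = Pow(x, 2) (Function('T')(x) = Mul(x, x) = Pow(x, 2))
c = -190 (c = Mul(Add(-20, 1), 10) = Mul(-19, 10) = -190)
Function('J')(q, n) = Add(45, Mul(-190, q)) (Function('J')(q, n) = Add(Mul(-190, q), 45) = Add(45, Mul(-190, q)))
Mul(-1, Mul(Function('J')(26, Function('T')(-6)), 869)) = Mul(-1, Mul(Add(45, Mul(-190, 26)), 869)) = Mul(-1, Mul(Add(45, -4940), 869)) = Mul(-1, Mul(-4895, 869)) = Mul(-1, -4253755) = 4253755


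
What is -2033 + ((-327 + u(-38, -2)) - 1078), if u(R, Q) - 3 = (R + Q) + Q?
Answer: -3477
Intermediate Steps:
u(R, Q) = 3 + R + 2*Q (u(R, Q) = 3 + ((R + Q) + Q) = 3 + ((Q + R) + Q) = 3 + (R + 2*Q) = 3 + R + 2*Q)
-2033 + ((-327 + u(-38, -2)) - 1078) = -2033 + ((-327 + (3 - 38 + 2*(-2))) - 1078) = -2033 + ((-327 + (3 - 38 - 4)) - 1078) = -2033 + ((-327 - 39) - 1078) = -2033 + (-366 - 1078) = -2033 - 1444 = -3477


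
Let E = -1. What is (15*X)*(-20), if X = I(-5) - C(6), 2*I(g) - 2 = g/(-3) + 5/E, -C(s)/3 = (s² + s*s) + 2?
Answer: -66400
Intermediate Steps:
C(s) = -6 - 6*s² (C(s) = -3*((s² + s*s) + 2) = -3*((s² + s²) + 2) = -3*(2*s² + 2) = -3*(2 + 2*s²) = -6 - 6*s²)
I(g) = -3/2 - g/6 (I(g) = 1 + (g/(-3) + 5/(-1))/2 = 1 + (g*(-⅓) + 5*(-1))/2 = 1 + (-g/3 - 5)/2 = 1 + (-5 - g/3)/2 = 1 + (-5/2 - g/6) = -3/2 - g/6)
X = 664/3 (X = (-3/2 - ⅙*(-5)) - (-6 - 6*6²) = (-3/2 + ⅚) - (-6 - 6*36) = -⅔ - (-6 - 216) = -⅔ - 1*(-222) = -⅔ + 222 = 664/3 ≈ 221.33)
(15*X)*(-20) = (15*(664/3))*(-20) = 3320*(-20) = -66400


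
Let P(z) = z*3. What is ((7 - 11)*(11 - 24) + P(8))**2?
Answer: 5776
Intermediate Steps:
P(z) = 3*z
((7 - 11)*(11 - 24) + P(8))**2 = ((7 - 11)*(11 - 24) + 3*8)**2 = (-4*(-13) + 24)**2 = (52 + 24)**2 = 76**2 = 5776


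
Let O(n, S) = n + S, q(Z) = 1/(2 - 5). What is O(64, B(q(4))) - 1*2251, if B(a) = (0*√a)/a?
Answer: -2187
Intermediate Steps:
q(Z) = -⅓ (q(Z) = 1/(-3) = -⅓)
B(a) = 0 (B(a) = 0/a = 0)
O(n, S) = S + n
O(64, B(q(4))) - 1*2251 = (0 + 64) - 1*2251 = 64 - 2251 = -2187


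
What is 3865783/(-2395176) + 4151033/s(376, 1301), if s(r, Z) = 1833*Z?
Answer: 80399369541/634650583112 ≈ 0.12668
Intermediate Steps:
3865783/(-2395176) + 4151033/s(376, 1301) = 3865783/(-2395176) + 4151033/((1833*1301)) = 3865783*(-1/2395176) + 4151033/2384733 = -3865783/2395176 + 4151033*(1/2384733) = -3865783/2395176 + 4151033/2384733 = 80399369541/634650583112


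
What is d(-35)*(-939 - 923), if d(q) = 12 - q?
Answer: -87514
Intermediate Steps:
d(-35)*(-939 - 923) = (12 - 1*(-35))*(-939 - 923) = (12 + 35)*(-1862) = 47*(-1862) = -87514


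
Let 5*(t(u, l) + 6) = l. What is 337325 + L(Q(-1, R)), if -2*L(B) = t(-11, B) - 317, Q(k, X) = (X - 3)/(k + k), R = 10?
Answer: 6749737/20 ≈ 3.3749e+5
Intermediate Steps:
t(u, l) = -6 + l/5
Q(k, X) = (-3 + X)/(2*k) (Q(k, X) = (-3 + X)/((2*k)) = (-3 + X)*(1/(2*k)) = (-3 + X)/(2*k))
L(B) = 323/2 - B/10 (L(B) = -((-6 + B/5) - 317)/2 = -(-323 + B/5)/2 = 323/2 - B/10)
337325 + L(Q(-1, R)) = 337325 + (323/2 - (-3 + 10)/(20*(-1))) = 337325 + (323/2 - (-1)*7/20) = 337325 + (323/2 - 1/10*(-7/2)) = 337325 + (323/2 + 7/20) = 337325 + 3237/20 = 6749737/20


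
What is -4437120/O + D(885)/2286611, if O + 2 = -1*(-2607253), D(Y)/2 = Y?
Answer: -10141352566050/5961768816361 ≈ -1.7011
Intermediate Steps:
D(Y) = 2*Y
O = 2607251 (O = -2 - 1*(-2607253) = -2 + 2607253 = 2607251)
-4437120/O + D(885)/2286611 = -4437120/2607251 + (2*885)/2286611 = -4437120*1/2607251 + 1770*(1/2286611) = -4437120/2607251 + 1770/2286611 = -10141352566050/5961768816361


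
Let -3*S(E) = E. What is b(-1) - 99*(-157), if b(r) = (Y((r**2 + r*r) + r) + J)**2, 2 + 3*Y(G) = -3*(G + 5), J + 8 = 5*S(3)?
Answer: 143368/9 ≈ 15930.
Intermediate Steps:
S(E) = -E/3
J = -13 (J = -8 + 5*(-1/3*3) = -8 + 5*(-1) = -8 - 5 = -13)
Y(G) = -17/3 - G (Y(G) = -2/3 + (-3*(G + 5))/3 = -2/3 + (-3*(5 + G))/3 = -2/3 + (-15 - 3*G)/3 = -2/3 + (-5 - G) = -17/3 - G)
b(r) = (-56/3 - r - 2*r**2)**2 (b(r) = ((-17/3 - ((r**2 + r*r) + r)) - 13)**2 = ((-17/3 - ((r**2 + r**2) + r)) - 13)**2 = ((-17/3 - (2*r**2 + r)) - 13)**2 = ((-17/3 - (r + 2*r**2)) - 13)**2 = ((-17/3 + (-r - 2*r**2)) - 13)**2 = ((-17/3 - r - 2*r**2) - 13)**2 = (-56/3 - r - 2*r**2)**2)
b(-1) - 99*(-157) = (56 + 3*(-1)*(1 + 2*(-1)))**2/9 - 99*(-157) = (56 + 3*(-1)*(1 - 2))**2/9 + 15543 = (56 + 3*(-1)*(-1))**2/9 + 15543 = (56 + 3)**2/9 + 15543 = (1/9)*59**2 + 15543 = (1/9)*3481 + 15543 = 3481/9 + 15543 = 143368/9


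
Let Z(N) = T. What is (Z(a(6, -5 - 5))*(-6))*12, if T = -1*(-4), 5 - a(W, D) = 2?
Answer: -288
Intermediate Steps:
a(W, D) = 3 (a(W, D) = 5 - 1*2 = 5 - 2 = 3)
T = 4
Z(N) = 4
(Z(a(6, -5 - 5))*(-6))*12 = (4*(-6))*12 = -24*12 = -288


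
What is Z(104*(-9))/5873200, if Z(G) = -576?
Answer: -36/367075 ≈ -9.8073e-5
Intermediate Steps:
Z(104*(-9))/5873200 = -576/5873200 = -576*1/5873200 = -36/367075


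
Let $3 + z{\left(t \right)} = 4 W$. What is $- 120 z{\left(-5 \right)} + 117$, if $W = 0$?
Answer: $477$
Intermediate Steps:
$z{\left(t \right)} = -3$ ($z{\left(t \right)} = -3 + 4 \cdot 0 = -3 + 0 = -3$)
$- 120 z{\left(-5 \right)} + 117 = \left(-120\right) \left(-3\right) + 117 = 360 + 117 = 477$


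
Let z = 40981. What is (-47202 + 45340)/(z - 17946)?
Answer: -1862/23035 ≈ -0.080834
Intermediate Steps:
(-47202 + 45340)/(z - 17946) = (-47202 + 45340)/(40981 - 17946) = -1862/23035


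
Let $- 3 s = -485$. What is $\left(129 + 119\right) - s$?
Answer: $\frac{259}{3} \approx 86.333$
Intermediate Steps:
$s = \frac{485}{3}$ ($s = \left(- \frac{1}{3}\right) \left(-485\right) = \frac{485}{3} \approx 161.67$)
$\left(129 + 119\right) - s = \left(129 + 119\right) - \frac{485}{3} = 248 - \frac{485}{3} = \frac{259}{3}$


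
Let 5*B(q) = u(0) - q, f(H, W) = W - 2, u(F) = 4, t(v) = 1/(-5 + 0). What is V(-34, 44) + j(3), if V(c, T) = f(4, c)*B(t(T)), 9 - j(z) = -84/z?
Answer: 169/25 ≈ 6.7600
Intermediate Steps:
t(v) = -⅕ (t(v) = 1/(-5) = -⅕)
f(H, W) = -2 + W
B(q) = ⅘ - q/5 (B(q) = (4 - q)/5 = ⅘ - q/5)
j(z) = 9 + 84/z (j(z) = 9 - (-84)/z = 9 + 84/z)
V(c, T) = -42/25 + 21*c/25 (V(c, T) = (-2 + c)*(⅘ - ⅕*(-⅕)) = (-2 + c)*(⅘ + 1/25) = (-2 + c)*(21/25) = -42/25 + 21*c/25)
V(-34, 44) + j(3) = (-42/25 + (21/25)*(-34)) + (9 + 84/3) = (-42/25 - 714/25) + (9 + 84*(⅓)) = -756/25 + (9 + 28) = -756/25 + 37 = 169/25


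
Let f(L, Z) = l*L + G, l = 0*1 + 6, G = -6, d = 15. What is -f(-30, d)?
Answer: 186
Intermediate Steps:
l = 6 (l = 0 + 6 = 6)
f(L, Z) = -6 + 6*L (f(L, Z) = 6*L - 6 = -6 + 6*L)
-f(-30, d) = -(-6 + 6*(-30)) = -(-6 - 180) = -1*(-186) = 186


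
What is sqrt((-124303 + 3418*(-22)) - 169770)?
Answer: I*sqrt(369269) ≈ 607.67*I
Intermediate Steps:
sqrt((-124303 + 3418*(-22)) - 169770) = sqrt((-124303 - 75196) - 169770) = sqrt(-199499 - 169770) = sqrt(-369269) = I*sqrt(369269)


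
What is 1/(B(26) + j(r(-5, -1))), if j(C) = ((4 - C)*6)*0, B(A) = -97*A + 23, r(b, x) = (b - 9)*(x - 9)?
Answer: -1/2499 ≈ -0.00040016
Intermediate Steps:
r(b, x) = (-9 + b)*(-9 + x)
B(A) = 23 - 97*A
j(C) = 0 (j(C) = (24 - 6*C)*0 = 0)
1/(B(26) + j(r(-5, -1))) = 1/((23 - 97*26) + 0) = 1/((23 - 2522) + 0) = 1/(-2499 + 0) = 1/(-2499) = -1/2499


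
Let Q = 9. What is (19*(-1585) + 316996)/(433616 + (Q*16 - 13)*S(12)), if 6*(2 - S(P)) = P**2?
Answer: 95627/143578 ≈ 0.66603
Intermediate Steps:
S(P) = 2 - P**2/6
(19*(-1585) + 316996)/(433616 + (Q*16 - 13)*S(12)) = (19*(-1585) + 316996)/(433616 + (9*16 - 13)*(2 - 1/6*12**2)) = (-30115 + 316996)/(433616 + (144 - 13)*(2 - 1/6*144)) = 286881/(433616 + 131*(2 - 24)) = 286881/(433616 + 131*(-22)) = 286881/(433616 - 2882) = 286881/430734 = 286881*(1/430734) = 95627/143578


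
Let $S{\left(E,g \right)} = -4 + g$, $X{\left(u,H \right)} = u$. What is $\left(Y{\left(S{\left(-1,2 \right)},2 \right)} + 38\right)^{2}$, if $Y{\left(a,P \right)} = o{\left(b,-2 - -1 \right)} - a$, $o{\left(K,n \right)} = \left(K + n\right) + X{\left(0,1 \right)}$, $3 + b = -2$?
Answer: $1156$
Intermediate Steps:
$b = -5$ ($b = -3 - 2 = -5$)
$o{\left(K,n \right)} = K + n$ ($o{\left(K,n \right)} = \left(K + n\right) + 0 = K + n$)
$Y{\left(a,P \right)} = -6 - a$ ($Y{\left(a,P \right)} = \left(-5 - 1\right) - a = -6 - a$)
$\left(Y{\left(S{\left(-1,2 \right)},2 \right)} + 38\right)^{2} = \left(\left(-6 - \left(-4 + 2\right)\right) + 38\right)^{2} = \left(\left(-6 - -2\right) + 38\right)^{2} = \left(\left(-6 + 2\right) + 38\right)^{2} = \left(-4 + 38\right)^{2} = 34^{2} = 1156$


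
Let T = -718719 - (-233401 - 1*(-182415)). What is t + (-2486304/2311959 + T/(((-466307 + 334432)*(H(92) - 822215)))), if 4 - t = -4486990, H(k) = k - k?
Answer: 374940303197632098691601/83561598937090625 ≈ 4.4870e+6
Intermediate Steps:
H(k) = 0
t = 4486994 (t = 4 - 1*(-4486990) = 4 + 4486990 = 4486994)
T = -667733 (T = -718719 - (-233401 + 182415) = -718719 - 1*(-50986) = -718719 + 50986 = -667733)
t + (-2486304/2311959 + T/(((-466307 + 334432)*(H(92) - 822215)))) = 4486994 + (-2486304/2311959 - 667733*1/((0 - 822215)*(-466307 + 334432))) = 4486994 + (-2486304*1/2311959 - 667733/((-131875*(-822215)))) = 4486994 + (-828768/770653 - 667733/108429603125) = 4486994 - 89863499913139649/83561598937090625 = 374940303197632098691601/83561598937090625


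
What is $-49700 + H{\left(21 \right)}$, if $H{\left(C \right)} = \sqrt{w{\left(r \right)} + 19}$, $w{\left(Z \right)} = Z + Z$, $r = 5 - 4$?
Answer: $-49700 + \sqrt{21} \approx -49695.0$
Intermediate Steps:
$r = 1$ ($r = 5 - 4 = 1$)
$w{\left(Z \right)} = 2 Z$
$H{\left(C \right)} = \sqrt{21}$ ($H{\left(C \right)} = \sqrt{2 \cdot 1 + 19} = \sqrt{2 + 19} = \sqrt{21}$)
$-49700 + H{\left(21 \right)} = -49700 + \sqrt{21}$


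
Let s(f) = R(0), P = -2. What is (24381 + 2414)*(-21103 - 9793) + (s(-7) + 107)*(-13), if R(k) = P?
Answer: -827859685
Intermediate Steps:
R(k) = -2
s(f) = -2
(24381 + 2414)*(-21103 - 9793) + (s(-7) + 107)*(-13) = (24381 + 2414)*(-21103 - 9793) + (-2 + 107)*(-13) = 26795*(-30896) + 105*(-13) = -827858320 - 1365 = -827859685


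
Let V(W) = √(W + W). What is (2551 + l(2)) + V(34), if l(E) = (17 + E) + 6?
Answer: 2576 + 2*√17 ≈ 2584.2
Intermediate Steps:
V(W) = √2*√W (V(W) = √(2*W) = √2*√W)
l(E) = 23 + E
(2551 + l(2)) + V(34) = (2551 + (23 + 2)) + √2*√34 = (2551 + 25) + 2*√17 = 2576 + 2*√17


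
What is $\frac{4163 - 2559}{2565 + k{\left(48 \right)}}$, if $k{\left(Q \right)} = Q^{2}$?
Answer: $\frac{1604}{4869} \approx 0.32943$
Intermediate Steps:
$\frac{4163 - 2559}{2565 + k{\left(48 \right)}} = \frac{4163 - 2559}{2565 + 48^{2}} = \frac{1604}{2565 + 2304} = \frac{1604}{4869}$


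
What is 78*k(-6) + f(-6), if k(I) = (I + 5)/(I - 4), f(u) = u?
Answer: 9/5 ≈ 1.8000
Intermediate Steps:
k(I) = (5 + I)/(-4 + I)
78*k(-6) + f(-6) = 78*((5 - 6)/(-4 - 6)) - 6 = 78*(-1/(-10)) - 6 = 78*(-⅒*(-1)) - 6 = 78*(⅒) - 6 = 39/5 - 6 = 9/5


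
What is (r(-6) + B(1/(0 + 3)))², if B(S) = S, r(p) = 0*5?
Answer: ⅑ ≈ 0.11111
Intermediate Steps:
r(p) = 0
(r(-6) + B(1/(0 + 3)))² = (0 + 1/(0 + 3))² = (0 + 1/3)² = (0 + ⅓)² = (⅓)² = ⅑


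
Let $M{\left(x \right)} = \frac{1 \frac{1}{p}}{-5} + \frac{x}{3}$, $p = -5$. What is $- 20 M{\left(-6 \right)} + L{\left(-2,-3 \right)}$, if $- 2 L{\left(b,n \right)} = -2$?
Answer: $\frac{201}{5} \approx 40.2$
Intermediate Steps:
$L{\left(b,n \right)} = 1$ ($L{\left(b,n \right)} = \left(- \frac{1}{2}\right) \left(-2\right) = 1$)
$M{\left(x \right)} = \frac{1}{25} + \frac{x}{3}$ ($M{\left(x \right)} = \frac{1 \frac{1}{-5}}{-5} + \frac{x}{3} = 1 \left(- \frac{1}{5}\right) \left(- \frac{1}{5}\right) + x \frac{1}{3} = \left(- \frac{1}{5}\right) \left(- \frac{1}{5}\right) + \frac{x}{3} = \frac{1}{25} + \frac{x}{3}$)
$- 20 M{\left(-6 \right)} + L{\left(-2,-3 \right)} = - 20 \left(\frac{1}{25} + \frac{1}{3} \left(-6\right)\right) + 1 = - 20 \left(\frac{1}{25} - 2\right) + 1 = \left(-20\right) \left(- \frac{49}{25}\right) + 1 = \frac{196}{5} + 1 = \frac{201}{5}$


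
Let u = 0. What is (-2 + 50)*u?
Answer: 0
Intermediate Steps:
(-2 + 50)*u = (-2 + 50)*0 = 48*0 = 0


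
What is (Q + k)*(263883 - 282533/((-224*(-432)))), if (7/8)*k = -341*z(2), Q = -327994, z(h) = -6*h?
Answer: -28895853923231321/338688 ≈ -8.5317e+10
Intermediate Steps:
k = 32736/7 (k = 8*(-(-2046)*2)/7 = 8*(-341*(-12))/7 = (8/7)*4092 = 32736/7 ≈ 4676.6)
(Q + k)*(263883 - 282533/((-224*(-432)))) = (-327994 + 32736/7)*(263883 - 282533/((-224*(-432)))) = -2263222*(263883 - 282533/96768)/7 = -2263222/7*25535147611/96768 = -28895853923231321/338688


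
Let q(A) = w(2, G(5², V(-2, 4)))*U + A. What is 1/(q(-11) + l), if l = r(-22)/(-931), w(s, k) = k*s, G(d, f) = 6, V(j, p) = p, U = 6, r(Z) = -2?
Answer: 931/56793 ≈ 0.016393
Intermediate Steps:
q(A) = 72 + A (q(A) = (6*2)*6 + A = 12*6 + A = 72 + A)
l = 2/931 (l = -2/(-931) = -2*(-1/931) = 2/931 ≈ 0.0021482)
1/(q(-11) + l) = 1/((72 - 11) + 2/931) = 1/(61 + 2/931) = 1/(56793/931) = 931/56793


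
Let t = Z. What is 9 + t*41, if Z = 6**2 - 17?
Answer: 788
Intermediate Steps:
Z = 19 (Z = 36 - 17 = 19)
t = 19
9 + t*41 = 9 + 19*41 = 9 + 779 = 788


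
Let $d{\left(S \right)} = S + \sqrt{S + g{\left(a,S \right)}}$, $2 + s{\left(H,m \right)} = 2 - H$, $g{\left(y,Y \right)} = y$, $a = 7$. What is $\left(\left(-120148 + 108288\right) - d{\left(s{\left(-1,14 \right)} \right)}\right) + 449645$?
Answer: $437784 - 2 \sqrt{2} \approx 4.3778 \cdot 10^{5}$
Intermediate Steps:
$s{\left(H,m \right)} = - H$ ($s{\left(H,m \right)} = -2 - \left(-2 + H\right) = - H$)
$d{\left(S \right)} = S + \sqrt{7 + S}$ ($d{\left(S \right)} = S + \sqrt{S + 7} = S + \sqrt{7 + S}$)
$\left(\left(-120148 + 108288\right) - d{\left(s{\left(-1,14 \right)} \right)}\right) + 449645 = \left(\left(-120148 + 108288\right) - \left(\left(-1\right) \left(-1\right) + \sqrt{7 - -1}\right)\right) + 449645 = \left(-11860 - \left(1 + \sqrt{7 + 1}\right)\right) + 449645 = \left(-11860 - \left(1 + \sqrt{8}\right)\right) + 449645 = \left(-11860 - \left(1 + 2 \sqrt{2}\right)\right) + 449645 = \left(-11861 - 2 \sqrt{2}\right) + 449645 = 437784 - 2 \sqrt{2}$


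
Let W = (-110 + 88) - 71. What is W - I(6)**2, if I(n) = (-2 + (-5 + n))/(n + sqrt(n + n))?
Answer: -1117/12 + sqrt(3)/24 ≈ -93.011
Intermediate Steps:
I(n) = (-7 + n)/(n + sqrt(2)*sqrt(n)) (I(n) = (-7 + n)/(n + sqrt(2*n)) = (-7 + n)/(n + sqrt(2)*sqrt(n)))
W = -93 (W = -22 - 71 = -93)
W - I(6)**2 = -93 - ((-7 + 6)/(6 + sqrt(2)*sqrt(6)))**2 = -93 - (-1/(6 + 2*sqrt(3)))**2 = -93 - 1/(6 + 2*sqrt(3))**2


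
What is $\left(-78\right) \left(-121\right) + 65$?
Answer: $9503$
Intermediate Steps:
$\left(-78\right) \left(-121\right) + 65 = 9438 + 65 = 9503$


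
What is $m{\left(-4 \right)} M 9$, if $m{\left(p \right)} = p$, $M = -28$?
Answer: $1008$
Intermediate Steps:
$m{\left(-4 \right)} M 9 = \left(-4\right) \left(-28\right) 9 = 112 \cdot 9 = 1008$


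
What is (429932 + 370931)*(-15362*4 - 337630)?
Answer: -319606804314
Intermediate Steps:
(429932 + 370931)*(-15362*4 - 337630) = 800863*(-61448 - 337630) = 800863*(-399078) = -319606804314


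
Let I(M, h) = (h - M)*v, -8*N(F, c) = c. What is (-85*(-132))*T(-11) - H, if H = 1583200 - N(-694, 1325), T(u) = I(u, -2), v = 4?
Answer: -9435565/8 ≈ -1.1794e+6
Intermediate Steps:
N(F, c) = -c/8
I(M, h) = -4*M + 4*h (I(M, h) = (h - M)*4 = -4*M + 4*h)
T(u) = -8 - 4*u (T(u) = -4*u + 4*(-2) = -4*u - 8 = -8 - 4*u)
H = 12666925/8 (H = 1583200 - (-1)*1325/8 = 1583200 - 1*(-1325/8) = 1583200 + 1325/8 = 12666925/8 ≈ 1.5834e+6)
(-85*(-132))*T(-11) - H = (-85*(-132))*(-8 - 4*(-11)) - 1*12666925/8 = 11220*(-8 + 44) - 12666925/8 = 11220*36 - 12666925/8 = 403920 - 12666925/8 = -9435565/8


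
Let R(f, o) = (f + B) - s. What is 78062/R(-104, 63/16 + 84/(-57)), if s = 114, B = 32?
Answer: -39031/93 ≈ -419.69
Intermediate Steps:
R(f, o) = -82 + f (R(f, o) = (f + 32) - 1*114 = (32 + f) - 114 = -82 + f)
78062/R(-104, 63/16 + 84/(-57)) = 78062/(-82 - 104) = 78062/(-186) = 78062*(-1/186) = -39031/93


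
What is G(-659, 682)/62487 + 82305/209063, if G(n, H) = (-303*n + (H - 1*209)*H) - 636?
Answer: 114195898036/13063719681 ≈ 8.7415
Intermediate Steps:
G(n, H) = -636 - 303*n + H*(-209 + H) (G(n, H) = (-303*n + (H - 209)*H) - 636 = (-303*n + (-209 + H)*H) - 636 = (-303*n + H*(-209 + H)) - 636 = -636 - 303*n + H*(-209 + H))
G(-659, 682)/62487 + 82305/209063 = (-636 + 682² - 303*(-659) - 209*682)/62487 + 82305/209063 = (-636 + 465124 + 199677 - 142538)*(1/62487) + 82305*(1/209063) = 521627*(1/62487) + 82305/209063 = 521627/62487 + 82305/209063 = 114195898036/13063719681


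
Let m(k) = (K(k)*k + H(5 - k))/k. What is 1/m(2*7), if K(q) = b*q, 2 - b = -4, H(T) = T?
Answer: 14/1167 ≈ 0.011997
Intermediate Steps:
b = 6 (b = 2 - 1*(-4) = 2 + 4 = 6)
K(q) = 6*q
m(k) = (5 - k + 6*k**2)/k (m(k) = ((6*k)*k + (5 - k))/k = (6*k**2 + (5 - k))/k = (5 - k + 6*k**2)/k)
1/m(2*7) = 1/(-1 + 5/((2*7)) + 6*(2*7)) = 1/(-1 + 5/14 + 6*14) = 1/(-1 + 5*(1/14) + 84) = 1/(-1 + 5/14 + 84) = 1/(1167/14) = 14/1167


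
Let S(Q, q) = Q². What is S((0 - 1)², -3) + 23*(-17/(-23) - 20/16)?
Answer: -43/4 ≈ -10.750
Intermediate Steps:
S((0 - 1)², -3) + 23*(-17/(-23) - 20/16) = ((0 - 1)²)² + 23*(-17/(-23) - 20/16) = ((-1)²)² + 23*(-17*(-1/23) - 20*1/16) = 1² + 23*(17/23 - 5/4) = 1 + 23*(-47/92) = 1 - 47/4 = -43/4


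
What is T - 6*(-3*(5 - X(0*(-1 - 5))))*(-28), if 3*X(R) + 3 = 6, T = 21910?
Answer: 19894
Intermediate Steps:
X(R) = 1 (X(R) = -1 + (1/3)*6 = -1 + 2 = 1)
T - 6*(-3*(5 - X(0*(-1 - 5))))*(-28) = 21910 - 6*(-3*(5 - 1*1))*(-28) = 21910 - 6*(-3*(5 - 1))*(-28) = 21910 - 6*(-3*4)*(-28) = 21910 - 6*(-12)*(-28) = 21910 - (-72)*(-28) = 21910 - 1*2016 = 21910 - 2016 = 19894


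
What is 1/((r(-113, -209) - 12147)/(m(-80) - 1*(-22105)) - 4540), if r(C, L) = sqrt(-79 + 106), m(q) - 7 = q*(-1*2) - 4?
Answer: -1125746125178/5111501493011831 - 33402*sqrt(3)/5111501493011831 ≈ -0.00022024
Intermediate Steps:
m(q) = 3 - 2*q (m(q) = 7 + (q*(-1*2) - 4) = 7 + (q*(-2) - 4) = 7 + (-2*q - 4) = 7 + (-4 - 2*q) = 3 - 2*q)
r(C, L) = 3*sqrt(3) (r(C, L) = sqrt(27) = 3*sqrt(3))
1/((r(-113, -209) - 12147)/(m(-80) - 1*(-22105)) - 4540) = 1/((3*sqrt(3) - 12147)/((3 - 2*(-80)) - 1*(-22105)) - 4540) = 1/((-12147 + 3*sqrt(3))/((3 + 160) + 22105) - 4540) = 1/((-12147 + 3*sqrt(3))/(163 + 22105) - 4540) = 1/((-12147 + 3*sqrt(3))/22268 - 4540) = 1/((-12147 + 3*sqrt(3))*(1/22268) - 4540) = 1/((-12147/22268 + 3*sqrt(3)/22268) - 4540) = 1/(-101108867/22268 + 3*sqrt(3)/22268)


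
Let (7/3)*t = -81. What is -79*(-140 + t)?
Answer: 96617/7 ≈ 13802.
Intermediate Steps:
t = -243/7 (t = (3/7)*(-81) = -243/7 ≈ -34.714)
-79*(-140 + t) = -79*(-140 - 243/7) = -79*(-1223/7) = 96617/7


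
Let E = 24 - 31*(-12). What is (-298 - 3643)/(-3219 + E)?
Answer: 3941/2823 ≈ 1.3960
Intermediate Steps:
E = 396 (E = 24 + 372 = 396)
(-298 - 3643)/(-3219 + E) = (-298 - 3643)/(-3219 + 396) = -3941/(-2823) = -3941*(-1/2823) = 3941/2823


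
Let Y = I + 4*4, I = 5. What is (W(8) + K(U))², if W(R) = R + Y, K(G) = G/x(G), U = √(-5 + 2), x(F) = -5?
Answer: (145 - I*√3)²/25 ≈ 840.88 - 20.092*I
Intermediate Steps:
U = I*√3 (U = √(-3) = I*√3 ≈ 1.732*I)
Y = 21 (Y = 5 + 4*4 = 5 + 16 = 21)
K(G) = -G/5 (K(G) = G/(-5) = G*(-⅕) = -G/5)
W(R) = 21 + R (W(R) = R + 21 = 21 + R)
(W(8) + K(U))² = ((21 + 8) - I*√3/5)² = (29 - I*√3/5)²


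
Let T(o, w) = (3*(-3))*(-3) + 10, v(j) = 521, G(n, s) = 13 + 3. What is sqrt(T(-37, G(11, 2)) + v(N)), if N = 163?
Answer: 3*sqrt(62) ≈ 23.622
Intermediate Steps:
G(n, s) = 16
T(o, w) = 37 (T(o, w) = -9*(-3) + 10 = 27 + 10 = 37)
sqrt(T(-37, G(11, 2)) + v(N)) = sqrt(37 + 521) = sqrt(558) = 3*sqrt(62)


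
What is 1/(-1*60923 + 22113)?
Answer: -1/38810 ≈ -2.5767e-5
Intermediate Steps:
1/(-1*60923 + 22113) = 1/(-60923 + 22113) = 1/(-38810) = -1/38810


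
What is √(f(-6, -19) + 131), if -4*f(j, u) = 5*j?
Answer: √554/2 ≈ 11.769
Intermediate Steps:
f(j, u) = -5*j/4
√(f(-6, -19) + 131) = √(-5/4*(-6) + 131) = √(15/2 + 131) = √(277/2) = √554/2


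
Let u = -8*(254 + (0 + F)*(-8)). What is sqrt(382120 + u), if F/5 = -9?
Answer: 78*sqrt(62) ≈ 614.17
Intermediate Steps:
F = -45 (F = 5*(-9) = -45)
u = -4912 (u = -8*(254 + (0 - 45)*(-8)) = -8*(254 - 45*(-8)) = -8*(254 + 360) = -8*614 = -4912)
sqrt(382120 + u) = sqrt(382120 - 4912) = sqrt(377208) = 78*sqrt(62)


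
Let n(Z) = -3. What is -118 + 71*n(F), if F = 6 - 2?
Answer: -331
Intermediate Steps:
F = 4
-118 + 71*n(F) = -118 + 71*(-3) = -118 - 213 = -331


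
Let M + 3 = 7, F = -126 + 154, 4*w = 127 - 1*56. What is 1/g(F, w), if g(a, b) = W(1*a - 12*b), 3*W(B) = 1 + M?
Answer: ⅗ ≈ 0.60000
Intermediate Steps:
w = 71/4 (w = (127 - 1*56)/4 = (127 - 56)/4 = (¼)*71 = 71/4 ≈ 17.750)
F = 28
M = 4 (M = -3 + 7 = 4)
W(B) = 5/3 (W(B) = (1 + 4)/3 = (⅓)*5 = 5/3)
g(a, b) = 5/3
1/g(F, w) = 1/(5/3) = ⅗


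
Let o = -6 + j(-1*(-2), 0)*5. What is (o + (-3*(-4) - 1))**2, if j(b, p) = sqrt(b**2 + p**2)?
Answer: 225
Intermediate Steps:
o = 4 (o = -6 + sqrt((-1*(-2))**2 + 0**2)*5 = -6 + sqrt(2**2 + 0)*5 = -6 + sqrt(4 + 0)*5 = -6 + sqrt(4)*5 = -6 + 2*5 = -6 + 10 = 4)
(o + (-3*(-4) - 1))**2 = (4 + (-3*(-4) - 1))**2 = (4 + (12 - 1))**2 = (4 + 11)**2 = 15**2 = 225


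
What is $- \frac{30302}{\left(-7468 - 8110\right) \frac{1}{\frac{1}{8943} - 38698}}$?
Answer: $- \frac{5243400703163}{69657027} \approx -75275.0$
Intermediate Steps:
$- \frac{30302}{\left(-7468 - 8110\right) \frac{1}{\frac{1}{8943} - 38698}} = - \frac{30302}{\left(-15578\right) \frac{1}{\frac{1}{8943} - 38698}} = - \frac{30302}{\left(-15578\right) \frac{1}{- \frac{346076213}{8943}}} = - \frac{30302}{\left(-15578\right) \left(- \frac{8943}{346076213}\right)} = - \frac{30302}{\frac{139314054}{346076213}} = \left(-30302\right) \frac{346076213}{139314054} = - \frac{5243400703163}{69657027}$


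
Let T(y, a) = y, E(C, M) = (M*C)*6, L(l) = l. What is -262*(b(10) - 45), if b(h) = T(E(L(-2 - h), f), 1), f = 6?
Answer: 124974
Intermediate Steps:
E(C, M) = 6*C*M (E(C, M) = (C*M)*6 = 6*C*M)
b(h) = -72 - 36*h (b(h) = 6*(-2 - h)*6 = -72 - 36*h)
-262*(b(10) - 45) = -262*((-72 - 36*10) - 45) = -262*((-72 - 360) - 45) = -262*(-432 - 45) = -262*(-477) = 124974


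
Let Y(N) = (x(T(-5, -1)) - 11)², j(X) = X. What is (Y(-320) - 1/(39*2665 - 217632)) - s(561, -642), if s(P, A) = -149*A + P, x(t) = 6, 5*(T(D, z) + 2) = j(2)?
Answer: -10936969217/113697 ≈ -96194.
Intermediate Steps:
T(D, z) = -8/5 (T(D, z) = -2 + (⅕)*2 = -2 + ⅖ = -8/5)
s(P, A) = P - 149*A
Y(N) = 25 (Y(N) = (6 - 11)² = (-5)² = 25)
(Y(-320) - 1/(39*2665 - 217632)) - s(561, -642) = (25 - 1/(39*2665 - 217632)) - (561 - 149*(-642)) = (25 - 1/(103935 - 217632)) - (561 + 95658) = (25 - 1/(-113697)) - 1*96219 = (25 - 1*(-1/113697)) - 96219 = (25 + 1/113697) - 96219 = 2842426/113697 - 96219 = -10936969217/113697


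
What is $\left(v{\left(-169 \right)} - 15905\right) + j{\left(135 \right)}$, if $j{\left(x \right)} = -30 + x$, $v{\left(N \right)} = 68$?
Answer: $-15732$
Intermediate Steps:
$\left(v{\left(-169 \right)} - 15905\right) + j{\left(135 \right)} = \left(68 - 15905\right) + \left(-30 + 135\right) = -15837 + 105 = -15732$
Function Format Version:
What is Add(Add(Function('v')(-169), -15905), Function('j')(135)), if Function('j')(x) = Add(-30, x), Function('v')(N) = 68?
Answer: -15732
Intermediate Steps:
Add(Add(Function('v')(-169), -15905), Function('j')(135)) = Add(Add(68, -15905), Add(-30, 135)) = Add(-15837, 105) = -15732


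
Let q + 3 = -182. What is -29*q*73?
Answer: 391645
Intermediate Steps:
q = -185 (q = -3 - 182 = -185)
-29*q*73 = -29*(-185)*73 = 5365*73 = 391645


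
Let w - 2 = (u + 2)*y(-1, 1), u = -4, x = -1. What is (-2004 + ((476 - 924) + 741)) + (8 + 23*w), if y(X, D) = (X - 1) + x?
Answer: -1519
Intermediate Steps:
y(X, D) = -2 + X (y(X, D) = (X - 1) - 1 = (-1 + X) - 1 = -2 + X)
w = 8 (w = 2 + (-4 + 2)*(-2 - 1) = 2 - 2*(-3) = 2 + 6 = 8)
(-2004 + ((476 - 924) + 741)) + (8 + 23*w) = (-2004 + ((476 - 924) + 741)) + (8 + 23*8) = (-2004 + (-448 + 741)) + (8 + 184) = (-2004 + 293) + 192 = -1711 + 192 = -1519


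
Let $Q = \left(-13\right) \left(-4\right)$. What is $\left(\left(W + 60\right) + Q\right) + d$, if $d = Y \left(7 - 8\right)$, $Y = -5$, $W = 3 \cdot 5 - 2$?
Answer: $130$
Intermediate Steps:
$W = 13$ ($W = 15 - 2 = 13$)
$d = 5$ ($d = - 5 \left(7 - 8\right) = \left(-5\right) \left(-1\right) = 5$)
$Q = 52$
$\left(\left(W + 60\right) + Q\right) + d = \left(\left(13 + 60\right) + 52\right) + 5 = \left(73 + 52\right) + 5 = 125 + 5 = 130$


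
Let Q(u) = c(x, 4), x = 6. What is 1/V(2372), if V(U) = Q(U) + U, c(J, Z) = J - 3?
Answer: 1/2375 ≈ 0.00042105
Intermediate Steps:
c(J, Z) = -3 + J
Q(u) = 3 (Q(u) = -3 + 6 = 3)
V(U) = 3 + U
1/V(2372) = 1/(3 + 2372) = 1/2375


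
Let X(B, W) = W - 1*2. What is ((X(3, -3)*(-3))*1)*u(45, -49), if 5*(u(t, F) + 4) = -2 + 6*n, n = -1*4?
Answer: -138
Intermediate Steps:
X(B, W) = -2 + W (X(B, W) = W - 2 = -2 + W)
n = -4
u(t, F) = -46/5 (u(t, F) = -4 + (-2 + 6*(-4))/5 = -4 + (-2 - 24)/5 = -4 + (⅕)*(-26) = -4 - 26/5 = -46/5)
((X(3, -3)*(-3))*1)*u(45, -49) = (((-2 - 3)*(-3))*1)*(-46/5) = (-5*(-3)*1)*(-46/5) = (15*1)*(-46/5) = 15*(-46/5) = -138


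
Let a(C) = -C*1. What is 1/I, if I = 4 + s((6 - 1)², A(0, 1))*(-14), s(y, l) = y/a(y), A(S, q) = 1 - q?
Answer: 1/18 ≈ 0.055556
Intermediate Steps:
a(C) = -C
s(y, l) = -1 (s(y, l) = y/((-y)) = y*(-1/y) = -1)
I = 18 (I = 4 - 1*(-14) = 4 + 14 = 18)
1/I = 1/18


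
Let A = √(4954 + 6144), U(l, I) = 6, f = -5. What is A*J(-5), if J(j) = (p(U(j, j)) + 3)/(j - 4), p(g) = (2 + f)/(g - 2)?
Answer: -√11098/4 ≈ -26.337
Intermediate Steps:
p(g) = -3/(-2 + g) (p(g) = (2 - 5)/(g - 2) = -3/(-2 + g))
J(j) = 9/(4*(-4 + j)) (J(j) = (-3/(-2 + 6) + 3)/(j - 4) = (-3/4 + 3)/(-4 + j) = (-3*¼ + 3)/(-4 + j) = (-¾ + 3)/(-4 + j) = 9/(4*(-4 + j)))
A = √11098 ≈ 105.35
A*J(-5) = √11098*(9/(4*(-4 - 5))) = √11098*((9/4)/(-9)) = √11098*((9/4)*(-⅑)) = √11098*(-¼) = -√11098/4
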